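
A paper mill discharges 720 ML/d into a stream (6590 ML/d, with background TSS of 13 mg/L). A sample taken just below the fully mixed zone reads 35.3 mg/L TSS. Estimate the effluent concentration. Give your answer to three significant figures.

239 mg/L

Mass balance: 6590·13.00 + 720.0·Cₑ = 7310·35.30
→ Cₑ = (7310·35.30 − 6590·13.00) / 720.0 = 239.4 mg/L.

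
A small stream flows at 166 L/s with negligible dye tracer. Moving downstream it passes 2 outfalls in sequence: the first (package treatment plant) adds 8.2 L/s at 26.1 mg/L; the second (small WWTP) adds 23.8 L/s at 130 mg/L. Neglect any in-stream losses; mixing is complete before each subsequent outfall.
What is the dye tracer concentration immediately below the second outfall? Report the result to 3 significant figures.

16.7 mg/L

Outfall 1: combined Q = 174.2 L/s; C = (166.0·0 + 8.200·26.10)/174.2 = 1.229 mg/L.
Outfall 2: combined Q = 198.0 L/s; C = (174.2·1.229 + 23.80·130.0)/198.0 = 16.71 mg/L.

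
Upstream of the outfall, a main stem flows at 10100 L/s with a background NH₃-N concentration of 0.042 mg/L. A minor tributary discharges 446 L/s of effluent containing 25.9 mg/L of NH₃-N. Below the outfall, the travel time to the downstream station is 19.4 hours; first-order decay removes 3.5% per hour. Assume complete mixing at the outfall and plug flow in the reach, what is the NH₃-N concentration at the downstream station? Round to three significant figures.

Mass balance: C = (10100·0.04200 + 446.0·25.90) / 10550 = 11980/10550 = 1.136 mg/L.
3.5%/h lost → k = −ln(1 − 0.035) = 0.03563 h⁻¹.
After decay, C = 1.136 × e^(−kt) = 1.136 × 0.5010 = 0.5689 mg/L.

0.569 mg/L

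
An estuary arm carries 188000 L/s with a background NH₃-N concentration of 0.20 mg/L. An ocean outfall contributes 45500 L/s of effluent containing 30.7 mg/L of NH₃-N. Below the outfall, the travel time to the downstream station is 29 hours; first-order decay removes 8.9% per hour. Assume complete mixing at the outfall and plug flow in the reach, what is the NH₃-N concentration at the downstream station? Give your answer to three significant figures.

0.412 mg/L

Mixed concentration C = ΣQC/ΣQ = (188000·0.2000 + 45500·30.70) / 233500 = 1434000/233500 = 6.143 mg/L.
8.9%/h lost → k = −ln(1 − 0.089) = 0.09321 h⁻¹.
First-order decay: C = 6.143·exp(−k·t) = 6.143·0.06699 = 0.4116 mg/L.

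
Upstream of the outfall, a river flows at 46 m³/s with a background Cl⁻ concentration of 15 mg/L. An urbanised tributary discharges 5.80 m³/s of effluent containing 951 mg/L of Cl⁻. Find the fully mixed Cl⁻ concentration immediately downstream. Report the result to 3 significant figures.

120 mg/L

Mass balance: C = (46.00·15.00 + 5.800·951.0) / 51.80 = 6206/51.80 = 119.8 mg/L.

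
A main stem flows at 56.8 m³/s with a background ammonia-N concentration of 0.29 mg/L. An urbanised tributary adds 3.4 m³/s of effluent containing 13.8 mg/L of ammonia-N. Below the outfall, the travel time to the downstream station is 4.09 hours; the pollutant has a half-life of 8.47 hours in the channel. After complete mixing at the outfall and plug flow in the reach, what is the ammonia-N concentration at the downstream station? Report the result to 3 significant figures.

0.753 mg/L

Mixed concentration C = ΣQC/ΣQ = (56.80·0.2900 + 3.400·13.80) / 60.20 = 63.39/60.20 = 1.053 mg/L.
Half-life 8.47 h → k = ln 2 / 8.47 = 0.08184 h⁻¹ = 1.964 d⁻¹.
First-order decay: C = 1.053·exp(−k·t) = 1.053·0.7155 = 0.7535 mg/L.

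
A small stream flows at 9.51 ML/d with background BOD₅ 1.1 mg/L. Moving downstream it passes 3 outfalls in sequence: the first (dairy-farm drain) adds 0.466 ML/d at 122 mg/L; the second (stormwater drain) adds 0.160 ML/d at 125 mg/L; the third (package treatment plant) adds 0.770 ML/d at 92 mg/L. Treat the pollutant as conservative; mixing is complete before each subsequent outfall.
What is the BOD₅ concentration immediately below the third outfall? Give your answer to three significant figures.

Below outfall 1: Q → 9.976 ML/d, C = (9.510·1.100 + 0.4660·122.0)/9.976 = 6.747 mg/L.
Below outfall 2: Q → 10.14 ML/d, C = (9.976·6.747 + 0.1600·125.0)/10.14 = 8.614 mg/L.
Below outfall 3: Q → 10.91 ML/d, C = (10.14·8.614 + 0.7700·92.00)/10.91 = 14.50 mg/L.

14.5 mg/L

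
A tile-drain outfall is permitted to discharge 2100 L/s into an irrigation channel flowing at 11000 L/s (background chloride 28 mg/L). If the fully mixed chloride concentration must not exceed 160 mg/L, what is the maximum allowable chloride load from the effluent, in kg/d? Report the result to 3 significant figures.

154000 kg/d

Mass balance at the limit: 11000·28.00 + 2100·Cₑ = 13100·160 → Cₑ = 851.4 mg/L.
2100 L/s = 2.100 m³/s. Load = 2.100 m³/s × 851.4 g/m³ × 86 400 s/d = 154500 kg/d.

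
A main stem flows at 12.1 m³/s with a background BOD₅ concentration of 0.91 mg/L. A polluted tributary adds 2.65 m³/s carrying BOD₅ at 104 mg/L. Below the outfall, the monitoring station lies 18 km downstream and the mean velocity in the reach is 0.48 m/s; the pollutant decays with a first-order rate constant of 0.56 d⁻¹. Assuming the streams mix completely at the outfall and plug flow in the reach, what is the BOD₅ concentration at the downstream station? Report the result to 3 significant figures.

15.2 mg/L

Conservation of mass: C = (12.10·0.9100 + 2.650·104.0) / 14.75 = 286.6/14.75 = 19.43 mg/L.
Travel time t = 18·1000 / 0.48 = 37500 s = 10.42 h.
Applying C = C₀e^(−kt): 19.43 × 0.7842 = 15.24 mg/L.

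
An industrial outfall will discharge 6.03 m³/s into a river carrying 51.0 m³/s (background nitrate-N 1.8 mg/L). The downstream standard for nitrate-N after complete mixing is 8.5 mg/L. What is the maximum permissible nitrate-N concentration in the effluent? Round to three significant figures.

65.2 mg/L

At the limit, (Qr·Cr + Qe·Cₑ)/(Qr + Qe) = 8.5:
Cₑ = (57.03·8.5 − 51.00·1.800) / 6.030 = 65.17 mg/L.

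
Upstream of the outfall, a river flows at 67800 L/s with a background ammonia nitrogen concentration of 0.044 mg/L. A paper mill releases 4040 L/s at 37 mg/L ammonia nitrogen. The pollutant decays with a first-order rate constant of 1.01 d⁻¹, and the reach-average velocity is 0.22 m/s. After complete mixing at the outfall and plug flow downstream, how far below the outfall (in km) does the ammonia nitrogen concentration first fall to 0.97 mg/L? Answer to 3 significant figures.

14.7 km

Mixed concentration C = ΣQC/ΣQ = (67800·0.04400 + 4040·37.00) / 71840 = 152500/71840 = 2.122 mg/L.
Set 2.122·exp(−k·t) = 0.97 → t = ln(2.122/0.97)/k = 66980 s = 18.60 h.
Distance = v·t = 0.22·66980 = 14730 m = 14.73 km.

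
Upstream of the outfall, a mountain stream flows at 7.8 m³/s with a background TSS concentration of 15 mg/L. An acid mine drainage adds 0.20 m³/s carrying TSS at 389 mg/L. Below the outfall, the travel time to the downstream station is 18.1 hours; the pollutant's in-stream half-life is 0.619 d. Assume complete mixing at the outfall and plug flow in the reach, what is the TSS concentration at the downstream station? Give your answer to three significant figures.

10.5 mg/L

Conservation of mass: C = (7.800·15.00 + 0.2000·389.0) / 8.000 = 194.8/8.000 = 24.35 mg/L.
Half-life 0.619 d → k = ln 2 / 0.619 = 1.120 d⁻¹.
Decay over the reach: 24.35·exp(−kt) = 24.35·0.4298 = 10.46 mg/L.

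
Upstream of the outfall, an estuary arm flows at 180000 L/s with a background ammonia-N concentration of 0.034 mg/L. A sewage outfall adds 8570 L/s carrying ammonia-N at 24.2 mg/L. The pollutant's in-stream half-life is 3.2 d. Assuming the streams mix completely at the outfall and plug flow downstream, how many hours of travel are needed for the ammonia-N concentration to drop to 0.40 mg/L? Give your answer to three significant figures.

115 h

Conservation of mass: C = (180000·0.03400 + 8570·24.20) / 188600 = 213500/188600 = 1.132 mg/L.
Half-life 3.2 d → k = ln 2 / 3.2 = 0.2166 d⁻¹.
1.132·exp(−k·t) = 0.40 → t = ln(1.132/0.40)/k = 415000 s = 115.3 h.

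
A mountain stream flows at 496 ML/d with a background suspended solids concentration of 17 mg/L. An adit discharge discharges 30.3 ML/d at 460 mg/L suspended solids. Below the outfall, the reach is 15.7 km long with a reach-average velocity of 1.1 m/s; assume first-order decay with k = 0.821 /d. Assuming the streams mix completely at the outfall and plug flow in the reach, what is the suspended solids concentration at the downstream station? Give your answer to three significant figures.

37.1 mg/L

Mass balance: C = (496.0·17.00 + 30.30·460.0) / 526.3 = 22370/526.3 = 42.50 mg/L.
Travel time t = 15.7·1000 / 1.1 = 14270 s = 3.965 h.
Decay over the reach: 42.50·exp(−kt) = 42.50·0.8732 = 37.11 mg/L.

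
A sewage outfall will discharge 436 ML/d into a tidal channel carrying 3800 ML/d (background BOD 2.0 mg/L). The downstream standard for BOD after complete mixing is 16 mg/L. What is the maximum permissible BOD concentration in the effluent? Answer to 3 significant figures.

138 mg/L

At the limit, (Qr·Cr + Qe·Cₑ)/(Qr + Qe) = 16:
Cₑ = (4236·16 − 3800·2.000) / 436.0 = 138.0 mg/L.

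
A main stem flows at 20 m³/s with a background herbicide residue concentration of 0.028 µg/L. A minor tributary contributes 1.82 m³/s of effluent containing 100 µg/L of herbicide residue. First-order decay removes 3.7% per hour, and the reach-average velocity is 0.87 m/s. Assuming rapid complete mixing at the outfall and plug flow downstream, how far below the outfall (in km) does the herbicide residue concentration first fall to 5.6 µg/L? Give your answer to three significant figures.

Mixed concentration C = ΣQC/ΣQ = (20.00·0.02800 + 1.820·100.0) / 21.82 = 182.6/21.82 = 8.367 µg/L.
3.7%/h lost → k = −ln(1 − 0.037) = 0.03770 h⁻¹.
Set 8.367·exp(−k·t) = 5.6 → t = ln(8.367/5.6)/k = 38340 s = 10.65 h.
Distance = v·t = 0.87·38340 = 33350 m = 33.35 km.

33.4 km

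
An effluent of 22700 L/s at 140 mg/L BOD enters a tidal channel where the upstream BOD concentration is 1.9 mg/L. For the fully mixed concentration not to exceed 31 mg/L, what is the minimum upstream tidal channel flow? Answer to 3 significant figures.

85000 L/s

Set C_mix = 31: (Q·1.900 + 22700·140.0) / (Q + 22700) = 31
→ Q = 22700·(140.0 − 31)/(31 − 1.900) = 85030 L/s.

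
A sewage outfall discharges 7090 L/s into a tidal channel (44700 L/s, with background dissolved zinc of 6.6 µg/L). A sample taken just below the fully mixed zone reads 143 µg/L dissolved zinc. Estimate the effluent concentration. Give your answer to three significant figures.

1000 µg/L

Mass balance: 44700·6.600 + 7090·Cₑ = 51790·143.0
→ Cₑ = (51790·143.0 − 44700·6.600) / 7090 = 1003 µg/L.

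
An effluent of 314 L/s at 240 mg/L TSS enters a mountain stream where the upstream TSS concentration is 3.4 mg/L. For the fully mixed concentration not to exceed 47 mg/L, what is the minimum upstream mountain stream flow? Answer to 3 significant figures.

Set C_mix = 47: (Q·3.400 + 314.0·240.0) / (Q + 314.0) = 47
→ Q = 314.0·(240.0 − 47)/(47 − 3.400) = 1390 L/s.

1390 L/s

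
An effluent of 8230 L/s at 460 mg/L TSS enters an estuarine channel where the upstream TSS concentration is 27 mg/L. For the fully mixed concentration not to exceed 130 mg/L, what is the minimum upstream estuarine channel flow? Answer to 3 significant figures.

Set C_mix = 130: (Q·27.00 + 8230·460.0) / (Q + 8230) = 130
→ Q = 8230·(460.0 − 130)/(130 − 27.00) = 26370 L/s.

26400 L/s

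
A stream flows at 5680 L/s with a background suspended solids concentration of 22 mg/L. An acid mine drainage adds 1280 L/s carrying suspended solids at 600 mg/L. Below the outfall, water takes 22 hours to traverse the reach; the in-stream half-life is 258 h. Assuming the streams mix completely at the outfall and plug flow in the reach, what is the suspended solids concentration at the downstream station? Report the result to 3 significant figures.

121 mg/L

Conservation of mass: C = (5680·22.00 + 1280·600.0) / 6960 = 893000/6960 = 128.3 mg/L.
Half-life 258 h → k = ln 2 / 258 = 0.002687 h⁻¹ = 0.06448 d⁻¹.
First-order decay: C = 128.3·exp(−k·t) = 128.3·0.9426 = 120.9 mg/L.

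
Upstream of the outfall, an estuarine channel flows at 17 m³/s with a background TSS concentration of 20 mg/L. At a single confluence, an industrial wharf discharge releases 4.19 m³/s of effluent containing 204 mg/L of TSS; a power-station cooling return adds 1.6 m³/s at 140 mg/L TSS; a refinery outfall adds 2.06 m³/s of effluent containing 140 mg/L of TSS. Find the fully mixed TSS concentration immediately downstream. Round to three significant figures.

Conservation of mass: C = (17.00·20.00 + 4.190·204.0 + 1.600·140.0 + 2.060·140.0) / 24.85 = 1707/24.85 = 68.70 mg/L.

68.7 mg/L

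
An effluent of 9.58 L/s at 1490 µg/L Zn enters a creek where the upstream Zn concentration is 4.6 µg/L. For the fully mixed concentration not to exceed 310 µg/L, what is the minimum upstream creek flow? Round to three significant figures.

37.0 L/s

Set C_mix = 310: (Q·4.600 + 9.580·1490) / (Q + 9.580) = 310
→ Q = 9.580·(1490 − 310)/(310 − 4.600) = 37.02 L/s.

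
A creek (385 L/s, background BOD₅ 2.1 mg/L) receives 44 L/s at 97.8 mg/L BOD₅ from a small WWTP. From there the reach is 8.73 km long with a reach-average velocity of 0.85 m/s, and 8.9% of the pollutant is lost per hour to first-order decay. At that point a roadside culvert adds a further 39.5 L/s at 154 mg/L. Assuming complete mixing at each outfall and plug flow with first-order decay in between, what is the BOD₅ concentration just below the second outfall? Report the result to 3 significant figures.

After mixing, C = (385.0·2.100 + 44.00·97.80) / 429.0 = 5112/429.0 = 11.92 mg/L; combined flow 429.0 L/s.
Travel time t = 8.73·1000 / 0.85 = 10270 s = 2.853 h.
8.9%/h lost → k = −ln(1 − 0.089) = 0.09321 h⁻¹.
After decay, C = 11.92 × e^(−kt) = 11.92 × 0.7665 = 9.133 mg/L.
Second outfall: C = (429.0·9.133 + 39.50·154.0)/468.5 = 21.35 mg/L.

21.3 mg/L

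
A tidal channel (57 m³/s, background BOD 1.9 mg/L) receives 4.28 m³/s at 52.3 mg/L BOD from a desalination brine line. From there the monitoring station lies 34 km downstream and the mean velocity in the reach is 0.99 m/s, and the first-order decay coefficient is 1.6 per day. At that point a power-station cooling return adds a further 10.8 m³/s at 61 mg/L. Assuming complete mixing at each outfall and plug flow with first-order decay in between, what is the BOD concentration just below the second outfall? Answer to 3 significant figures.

11.6 mg/L

After mixing, C = (57.00·1.900 + 4.280·52.30) / 61.28 = 332.1/61.28 = 5.420 mg/L; combined flow 61.28 m³/s.
Travel time t = 34·1000 / 0.99 = 34340 s = 9.540 h.
After decay, C = 5.420 × e^(−kt) = 5.420 × 0.5294 = 2.869 mg/L.
At the second outfall, C = (61.28·2.869 + 10.80·61.00) / (61.28 + 10.80) = 11.58 mg/L.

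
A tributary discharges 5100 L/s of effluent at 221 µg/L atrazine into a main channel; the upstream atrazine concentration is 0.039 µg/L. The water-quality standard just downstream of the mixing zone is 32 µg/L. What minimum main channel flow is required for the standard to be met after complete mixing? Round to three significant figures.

Set C_mix = 32: (Q·0.03900 + 5100·221.0) / (Q + 5100) = 32
→ Q = 5100·(221.0 − 32)/(32 − 0.03900) = 30160 L/s.

30200 L/s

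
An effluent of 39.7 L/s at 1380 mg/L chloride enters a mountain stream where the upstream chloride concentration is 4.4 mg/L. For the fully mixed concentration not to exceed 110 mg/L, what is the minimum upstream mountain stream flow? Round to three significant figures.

477 L/s

Set C_mix = 110: (Q·4.400 + 39.70·1380) / (Q + 39.70) = 110
→ Q = 39.70·(1380 − 110)/(110 − 4.400) = 477.5 L/s.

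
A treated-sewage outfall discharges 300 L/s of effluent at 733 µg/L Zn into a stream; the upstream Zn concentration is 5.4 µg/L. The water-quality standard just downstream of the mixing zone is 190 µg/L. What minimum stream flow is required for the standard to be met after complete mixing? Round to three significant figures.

882 L/s

Set C_mix = 190: (Q·5.400 + 300.0·733.0) / (Q + 300.0) = 190
→ Q = 300.0·(733.0 − 190)/(190 − 5.400) = 882.4 L/s.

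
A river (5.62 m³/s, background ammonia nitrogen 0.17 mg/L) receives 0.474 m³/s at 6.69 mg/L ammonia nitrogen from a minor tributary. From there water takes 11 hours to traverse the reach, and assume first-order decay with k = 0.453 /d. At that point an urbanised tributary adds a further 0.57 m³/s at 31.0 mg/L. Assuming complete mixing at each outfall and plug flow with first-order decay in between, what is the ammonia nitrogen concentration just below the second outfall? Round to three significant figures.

After mixing, C = (5.620·0.1700 + 0.4740·6.690) / 6.094 = 4.126/6.094 = 0.6771 mg/L; combined flow 6.094 m³/s.
Decay over the reach: 0.6771·exp(−kt) = 0.6771·0.8125 = 0.5502 mg/L.
At the second outfall, C = (6.094·0.5502 + 0.5700·31.00) / (6.094 + 0.5700) = 3.155 mg/L.

3.15 mg/L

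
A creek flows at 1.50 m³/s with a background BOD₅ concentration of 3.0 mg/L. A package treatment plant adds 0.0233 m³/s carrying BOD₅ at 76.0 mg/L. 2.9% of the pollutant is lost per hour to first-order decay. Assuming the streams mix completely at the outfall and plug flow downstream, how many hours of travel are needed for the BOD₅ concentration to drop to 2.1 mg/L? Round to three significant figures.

22.9 h

Mass balance: C = (1.500·3.000 + 0.02330·76.00) / 1.523 = 6.271/1.523 = 4.117 mg/L.
2.9%/h lost → k = −ln(1 − 0.029) = 0.02943 h⁻¹.
4.117·exp(−k·t) = 2.1 → t = ln(4.117/2.1)/k = 82340 s = 22.87 h.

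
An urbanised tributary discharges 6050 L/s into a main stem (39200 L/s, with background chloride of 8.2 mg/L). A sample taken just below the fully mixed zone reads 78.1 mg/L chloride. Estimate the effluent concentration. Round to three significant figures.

531 mg/L

Mass balance: 39200·8.200 + 6050·Cₑ = 45250·78.10
→ Cₑ = (45250·78.10 − 39200·8.200) / 6050 = 531.0 mg/L.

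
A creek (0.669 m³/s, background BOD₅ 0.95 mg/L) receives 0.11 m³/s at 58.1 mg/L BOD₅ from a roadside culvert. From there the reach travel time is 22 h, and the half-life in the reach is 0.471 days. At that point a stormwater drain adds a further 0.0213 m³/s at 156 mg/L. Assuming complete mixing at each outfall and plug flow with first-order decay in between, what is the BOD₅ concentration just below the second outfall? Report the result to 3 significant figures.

Flow-weighted average: C = (0.6690·0.9500 + 0.1100·58.10) / 0.7790 = 7.027/0.7790 = 9.020 mg/L; combined flow 0.7790 m³/s.
Half-life 0.471 d → k = ln 2 / 0.471 = 1.472 d⁻¹.
Decay over the reach: 9.020·exp(−kt) = 9.020·0.2595 = 2.341 mg/L.
At the second outfall, C = (0.7790·2.341 + 0.02130·156.0) / (0.7790 + 0.02130) = 6.430 mg/L.

6.43 mg/L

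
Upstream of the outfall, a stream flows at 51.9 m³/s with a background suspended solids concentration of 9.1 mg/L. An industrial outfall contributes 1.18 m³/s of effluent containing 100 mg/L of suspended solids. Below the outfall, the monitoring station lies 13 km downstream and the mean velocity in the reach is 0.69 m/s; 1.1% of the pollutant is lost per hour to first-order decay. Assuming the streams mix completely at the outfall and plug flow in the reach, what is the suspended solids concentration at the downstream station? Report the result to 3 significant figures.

Flow-weighted average: C = (51.90·9.100 + 1.180·100.0) / 53.08 = 590.3/53.08 = 11.12 mg/L.
Travel time t = 13·1000 / 0.69 = 18840 s = 5.233 h.
1.1%/h lost → k = −ln(1 − 0.011) = 0.01106 h⁻¹.
Applying C = C₀e^(−kt): 11.12 × 0.9438 = 10.50 mg/L.

10.5 mg/L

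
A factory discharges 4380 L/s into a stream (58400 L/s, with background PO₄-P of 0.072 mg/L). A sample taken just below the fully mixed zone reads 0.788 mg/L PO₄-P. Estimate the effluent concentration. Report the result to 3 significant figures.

10.3 mg/L

Mass balance: 58400·0.07200 + 4380·Cₑ = 62780·0.7880
→ Cₑ = (62780·0.7880 − 58400·0.07200) / 4380 = 10.33 mg/L.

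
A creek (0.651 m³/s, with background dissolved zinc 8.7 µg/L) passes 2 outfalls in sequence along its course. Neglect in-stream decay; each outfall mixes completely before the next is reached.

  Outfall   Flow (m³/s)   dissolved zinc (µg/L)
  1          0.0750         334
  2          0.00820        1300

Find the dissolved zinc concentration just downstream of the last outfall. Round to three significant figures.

56.4 µg/L

Outfall 1: combined Q = 0.7260 m³/s; C = (0.6510·8.700 + 0.07500·334.0)/0.7260 = 42.31 µg/L.
Outfall 2: combined Q = 0.7342 m³/s; C = (0.7260·42.31 + 0.008200·1300)/0.7342 = 56.35 µg/L.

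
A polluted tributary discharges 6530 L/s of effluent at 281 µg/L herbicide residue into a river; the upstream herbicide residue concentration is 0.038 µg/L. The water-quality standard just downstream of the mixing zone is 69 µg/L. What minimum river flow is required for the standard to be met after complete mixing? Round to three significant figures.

Set C_mix = 69: (Q·0.03800 + 6530·281.0) / (Q + 6530) = 69
→ Q = 6530·(281.0 − 69)/(69 − 0.03800) = 20070 L/s.

20100 L/s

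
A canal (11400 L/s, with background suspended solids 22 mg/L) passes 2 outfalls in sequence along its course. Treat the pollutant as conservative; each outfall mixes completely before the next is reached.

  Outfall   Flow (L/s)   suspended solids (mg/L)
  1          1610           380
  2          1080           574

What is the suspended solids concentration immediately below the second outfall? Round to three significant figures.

Below outfall 1: Q → 13010 L/s, C = (11400·22.00 + 1610·380.0)/13010 = 66.30 mg/L.
Below outfall 2: Q → 14090 L/s, C = (13010·66.30 + 1080·574.0)/14090 = 105.2 mg/L.

105 mg/L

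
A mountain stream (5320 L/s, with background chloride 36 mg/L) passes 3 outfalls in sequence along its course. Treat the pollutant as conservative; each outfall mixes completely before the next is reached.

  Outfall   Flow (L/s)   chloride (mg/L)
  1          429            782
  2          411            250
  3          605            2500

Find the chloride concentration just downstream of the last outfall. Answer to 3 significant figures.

After outfall 1: Q = 5320 + 429.0 = 5749 L/s; C = (5320·36.00 + 429.0·782.0)/5749 = 91.67 mg/L.
After outfall 2: Q = 5749 + 411.0 = 6160 L/s; C = (5749·91.67 + 411.0·250.0)/6160 = 102.2 mg/L.
After outfall 3: Q = 6160 + 605.0 = 6765 L/s; C = (6160·102.2 + 605.0·2500)/6765 = 316.7 mg/L.

317 mg/L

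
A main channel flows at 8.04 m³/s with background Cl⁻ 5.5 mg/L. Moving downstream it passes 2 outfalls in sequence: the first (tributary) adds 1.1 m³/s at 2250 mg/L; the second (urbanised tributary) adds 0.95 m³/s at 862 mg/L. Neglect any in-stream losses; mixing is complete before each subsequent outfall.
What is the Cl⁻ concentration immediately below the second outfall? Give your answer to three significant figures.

After outfall 1: Q = 8.040 + 1.100 = 9.140 m³/s; C = (8.040·5.500 + 1.100·2250)/9.140 = 275.6 mg/L.
After outfall 2: Q = 9.140 + 0.9500 = 10.09 m³/s; C = (9.140·275.6 + 0.9500·862.0)/10.09 = 330.8 mg/L.

331 mg/L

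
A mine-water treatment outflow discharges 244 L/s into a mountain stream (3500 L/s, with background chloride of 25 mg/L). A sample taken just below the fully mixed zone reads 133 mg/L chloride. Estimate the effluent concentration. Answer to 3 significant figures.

1680 mg/L

Mass balance: 3500·25.00 + 244.0·Cₑ = 3744·133.0
→ Cₑ = (3744·133.0 − 3500·25.00) / 244.0 = 1682 mg/L.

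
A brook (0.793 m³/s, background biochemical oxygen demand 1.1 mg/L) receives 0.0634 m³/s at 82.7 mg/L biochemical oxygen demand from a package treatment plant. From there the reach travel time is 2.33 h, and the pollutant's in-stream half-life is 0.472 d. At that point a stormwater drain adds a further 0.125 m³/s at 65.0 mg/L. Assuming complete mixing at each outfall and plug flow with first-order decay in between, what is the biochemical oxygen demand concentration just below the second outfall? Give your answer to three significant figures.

13.7 mg/L

After mixing, C = (0.7930·1.100 + 0.06340·82.70) / 0.8564 = 6.115/0.8564 = 7.141 mg/L; combined flow 0.8564 m³/s.
Half-life 0.472 d → k = ln 2 / 0.472 = 1.469 d⁻¹.
Applying C = C₀e^(−kt): 7.141 × 0.8671 = 6.192 mg/L.
Second outfall: C = (0.8564·6.192 + 0.1250·65.00)/0.9814 = 13.68 mg/L.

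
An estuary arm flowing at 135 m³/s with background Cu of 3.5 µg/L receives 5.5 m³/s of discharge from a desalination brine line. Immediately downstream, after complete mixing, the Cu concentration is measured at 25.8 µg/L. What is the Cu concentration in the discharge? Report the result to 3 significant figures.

Mass balance: 135.0·3.500 + 5.500·Cₑ = 140.5·25.80
→ Cₑ = (140.5·25.80 − 135.0·3.500) / 5.500 = 573.2 µg/L.

573 µg/L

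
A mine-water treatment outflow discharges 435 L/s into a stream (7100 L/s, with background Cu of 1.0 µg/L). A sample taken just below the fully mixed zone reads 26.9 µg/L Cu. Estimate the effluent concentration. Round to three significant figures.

450 µg/L

Mass balance: 7100·1.000 + 435.0·Cₑ = 7535·26.90
→ Cₑ = (7535·26.90 − 7100·1.000) / 435.0 = 449.6 µg/L.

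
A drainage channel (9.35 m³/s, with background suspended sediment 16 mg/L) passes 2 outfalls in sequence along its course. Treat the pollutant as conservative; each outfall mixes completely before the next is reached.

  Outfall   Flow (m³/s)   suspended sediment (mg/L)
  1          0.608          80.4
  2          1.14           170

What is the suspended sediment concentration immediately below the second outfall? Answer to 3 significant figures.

After outfall 1: Q = 9.350 + 0.6080 = 9.958 m³/s; C = (9.350·16.00 + 0.6080·80.40)/9.958 = 19.93 mg/L.
After outfall 2: Q = 9.958 + 1.140 = 11.10 m³/s; C = (9.958·19.93 + 1.140·170.0)/11.10 = 35.35 mg/L.

35.3 mg/L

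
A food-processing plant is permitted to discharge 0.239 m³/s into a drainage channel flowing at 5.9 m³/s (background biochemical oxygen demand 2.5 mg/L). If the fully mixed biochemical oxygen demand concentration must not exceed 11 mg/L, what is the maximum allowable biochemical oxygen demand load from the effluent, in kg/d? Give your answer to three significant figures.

4560 kg/d

Mass balance at the limit: 5.900·2.500 + 0.2390·Cₑ = 6.139·11 → Cₑ = 220.8 mg/L.
Load = 0.2390 m³/s × 220.8 g/m³ × 86 400 s/d = 4560 kg/d.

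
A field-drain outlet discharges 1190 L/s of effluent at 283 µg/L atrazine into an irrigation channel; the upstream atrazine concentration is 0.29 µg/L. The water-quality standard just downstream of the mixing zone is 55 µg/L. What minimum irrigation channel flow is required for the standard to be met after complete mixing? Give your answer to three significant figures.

Set C_mix = 55: (Q·0.2900 + 1190·283.0) / (Q + 1190) = 55
→ Q = 1190·(283.0 − 55)/(55 − 0.2900) = 4959 L/s.

4960 L/s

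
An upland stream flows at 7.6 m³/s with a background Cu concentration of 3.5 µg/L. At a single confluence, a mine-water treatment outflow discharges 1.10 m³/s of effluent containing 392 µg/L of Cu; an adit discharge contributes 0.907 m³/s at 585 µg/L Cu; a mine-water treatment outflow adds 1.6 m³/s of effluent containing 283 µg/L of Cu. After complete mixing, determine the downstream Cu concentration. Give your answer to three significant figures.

Mixed concentration C = ΣQC/ΣQ = (7.600·3.500 + 1.100·392.0 + 0.9070·585.0 + 1.600·283.0) / 11.21 = 1441/11.21 = 128.6 µg/L.

129 µg/L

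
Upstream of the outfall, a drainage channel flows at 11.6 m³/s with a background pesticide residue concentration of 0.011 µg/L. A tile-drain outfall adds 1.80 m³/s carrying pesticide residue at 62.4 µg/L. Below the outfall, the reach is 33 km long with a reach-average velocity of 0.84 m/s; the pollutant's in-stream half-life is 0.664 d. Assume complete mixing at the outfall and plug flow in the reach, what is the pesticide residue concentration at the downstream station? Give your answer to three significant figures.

Conservation of mass: C = (11.60·0.01100 + 1.800·62.40) / 13.40 = 112.4/13.40 = 8.392 µg/L.
Travel time t = 33·1000 / 0.84 = 39290 s = 10.91 h.
Half-life 0.664 d → k = ln 2 / 0.664 = 1.044 d⁻¹.
After decay, C = 8.392 × e^(−kt) = 8.392 × 0.6221 = 5.220 µg/L.

5.22 µg/L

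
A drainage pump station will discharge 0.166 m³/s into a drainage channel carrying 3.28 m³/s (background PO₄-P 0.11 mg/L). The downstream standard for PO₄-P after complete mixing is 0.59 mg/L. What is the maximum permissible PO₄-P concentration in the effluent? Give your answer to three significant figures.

10.1 mg/L

At the limit, (Qr·Cr + Qe·Cₑ)/(Qr + Qe) = 0.59:
Cₑ = (3.446·0.59 − 3.280·0.1100) / 0.1660 = 10.07 mg/L.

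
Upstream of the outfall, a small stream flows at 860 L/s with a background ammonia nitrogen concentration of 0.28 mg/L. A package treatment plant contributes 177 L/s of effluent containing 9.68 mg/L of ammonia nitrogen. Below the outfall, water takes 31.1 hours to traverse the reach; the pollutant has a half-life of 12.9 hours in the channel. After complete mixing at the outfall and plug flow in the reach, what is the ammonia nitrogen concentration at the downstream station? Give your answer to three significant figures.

After mixing, C = (860.0·0.2800 + 177.0·9.680) / 1037 = 1954/1037 = 1.884 mg/L.
Half-life 12.9 h → k = ln 2 / 12.9 = 0.05373 h⁻¹ = 1.290 d⁻¹.
After decay, C = 1.884 × e^(−kt) = 1.884 × 0.1880 = 0.3544 mg/L.

0.354 mg/L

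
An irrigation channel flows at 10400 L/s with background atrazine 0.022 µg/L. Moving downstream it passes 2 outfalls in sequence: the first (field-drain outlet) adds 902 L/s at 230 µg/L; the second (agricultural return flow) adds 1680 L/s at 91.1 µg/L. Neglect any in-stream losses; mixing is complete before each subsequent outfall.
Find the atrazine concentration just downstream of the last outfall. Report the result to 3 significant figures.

Outfall 1: combined Q = 11300 L/s; C = (10400·0.02200 + 902.0·230.0)/11300 = 18.38 µg/L.
Outfall 2: combined Q = 12980 L/s; C = (11300·18.38 + 1680·91.10)/12980 = 27.79 µg/L.

27.8 µg/L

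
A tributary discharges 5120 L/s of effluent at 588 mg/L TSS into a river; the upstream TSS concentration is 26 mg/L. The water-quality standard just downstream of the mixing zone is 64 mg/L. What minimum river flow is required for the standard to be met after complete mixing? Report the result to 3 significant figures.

Set C_mix = 64: (Q·26.00 + 5120·588.0) / (Q + 5120) = 64
→ Q = 5120·(588.0 − 64)/(64 − 26.00) = 70600 L/s.

70600 L/s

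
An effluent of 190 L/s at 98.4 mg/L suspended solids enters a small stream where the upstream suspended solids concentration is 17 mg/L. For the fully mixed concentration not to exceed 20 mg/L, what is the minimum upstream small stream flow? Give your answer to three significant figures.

4970 L/s

Set C_mix = 20: (Q·17.00 + 190.0·98.40) / (Q + 190.0) = 20
→ Q = 190.0·(98.40 − 20)/(20 − 17.00) = 4965 L/s.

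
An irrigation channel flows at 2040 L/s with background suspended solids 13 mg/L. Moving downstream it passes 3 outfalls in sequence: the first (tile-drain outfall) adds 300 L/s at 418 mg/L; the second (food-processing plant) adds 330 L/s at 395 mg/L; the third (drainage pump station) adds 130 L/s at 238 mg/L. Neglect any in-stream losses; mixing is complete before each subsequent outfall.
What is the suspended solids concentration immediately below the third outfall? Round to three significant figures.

Outfall 1: combined Q = 2340 L/s; C = (2040·13.00 + 300.0·418.0)/2340 = 64.92 mg/L.
Outfall 2: combined Q = 2670 L/s; C = (2340·64.92 + 330.0·395.0)/2670 = 105.7 mg/L.
Outfall 3: combined Q = 2800 L/s; C = (2670·105.7 + 130.0·238.0)/2800 = 111.9 mg/L.

112 mg/L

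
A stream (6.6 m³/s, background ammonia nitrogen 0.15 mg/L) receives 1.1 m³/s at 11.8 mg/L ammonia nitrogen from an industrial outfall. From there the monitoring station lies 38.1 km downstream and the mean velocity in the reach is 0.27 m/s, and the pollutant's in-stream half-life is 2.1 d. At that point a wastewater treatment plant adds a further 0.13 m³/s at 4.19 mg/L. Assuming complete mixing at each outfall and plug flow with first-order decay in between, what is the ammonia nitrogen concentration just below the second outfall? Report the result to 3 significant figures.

1.11 mg/L

After mixing, C = (6.600·0.1500 + 1.100·11.80) / 7.700 = 13.97/7.700 = 1.814 mg/L; combined flow 7.700 m³/s.
Travel time t = 38.1·1000 / 0.27 = 141100 s = 39.20 h.
Half-life 2.1 d → k = ln 2 / 2.1 = 0.3301 d⁻¹.
After decay, C = 1.814 × e^(−kt) = 1.814 × 0.5833 = 1.058 mg/L.
Second outfall: C = (7.700·1.058 + 0.1300·4.190)/7.830 = 1.110 mg/L.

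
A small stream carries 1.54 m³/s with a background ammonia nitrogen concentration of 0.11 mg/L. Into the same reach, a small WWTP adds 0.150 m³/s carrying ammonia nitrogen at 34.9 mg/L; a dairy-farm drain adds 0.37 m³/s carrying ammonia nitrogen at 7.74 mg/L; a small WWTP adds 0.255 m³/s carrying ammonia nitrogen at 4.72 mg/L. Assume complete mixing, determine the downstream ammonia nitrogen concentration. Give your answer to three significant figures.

4.09 mg/L

Flow-weighted average: C = (1.540·0.1100 + 0.1500·34.90 + 0.3700·7.740 + 0.2550·4.720) / 2.315 = 9.472/2.315 = 4.091 mg/L.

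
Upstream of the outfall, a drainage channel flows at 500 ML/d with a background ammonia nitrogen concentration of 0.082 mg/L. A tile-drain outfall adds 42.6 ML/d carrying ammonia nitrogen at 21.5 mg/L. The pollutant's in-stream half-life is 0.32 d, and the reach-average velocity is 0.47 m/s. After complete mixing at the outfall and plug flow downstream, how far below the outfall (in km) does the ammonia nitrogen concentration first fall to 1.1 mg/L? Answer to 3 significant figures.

After mixing, C = (500.0·0.08200 + 42.60·21.50) / 542.6 = 956.9/542.6 = 1.764 mg/L.
Half-life 0.32 d → k = ln 2 / 0.32 = 2.166 d⁻¹.
Set 1.764·exp(−k·t) = 1.1 → t = ln(1.764/1.1)/k = 18830 s = 5.230 h.
Distance = v·t = 0.47·18830 = 8849 m = 8.849 km.

8.85 km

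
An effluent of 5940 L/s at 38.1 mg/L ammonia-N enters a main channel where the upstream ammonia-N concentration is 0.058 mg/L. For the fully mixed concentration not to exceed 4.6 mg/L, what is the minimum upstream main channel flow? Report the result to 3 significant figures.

Set C_mix = 4.6: (Q·0.05800 + 5940·38.10) / (Q + 5940) = 4.6
→ Q = 5940·(38.10 − 4.6)/(4.6 − 0.05800) = 43810 L/s.

43800 L/s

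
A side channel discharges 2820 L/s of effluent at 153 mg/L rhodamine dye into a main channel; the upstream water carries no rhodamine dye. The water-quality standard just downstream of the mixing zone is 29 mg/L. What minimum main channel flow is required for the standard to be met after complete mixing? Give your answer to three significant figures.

12100 L/s

Set C_mix = 29: (Q·0 + 2820·153.0) / (Q + 2820) = 29
→ Q = 2820·(153.0 − 29)/(29 − 0) = 12060 L/s.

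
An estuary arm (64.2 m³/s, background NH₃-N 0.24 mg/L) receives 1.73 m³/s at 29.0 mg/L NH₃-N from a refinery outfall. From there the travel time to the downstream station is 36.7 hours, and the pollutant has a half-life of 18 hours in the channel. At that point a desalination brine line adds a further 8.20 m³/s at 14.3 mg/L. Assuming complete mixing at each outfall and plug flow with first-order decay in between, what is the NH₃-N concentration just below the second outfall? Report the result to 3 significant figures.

1.80 mg/L

After mixing, C = (64.20·0.2400 + 1.730·29.00) / 65.93 = 65.58/65.93 = 0.9947 mg/L; combined flow 65.93 m³/s.
Half-life 18 h → k = ln 2 / 18 = 0.03851 h⁻¹ = 0.9242 d⁻¹.
After decay, C = 0.9947 × e^(−kt) = 0.9947 × 0.2434 = 0.2421 mg/L.
Second outfall: C = (65.93·0.2421 + 8.200·14.30)/74.13 = 1.797 mg/L.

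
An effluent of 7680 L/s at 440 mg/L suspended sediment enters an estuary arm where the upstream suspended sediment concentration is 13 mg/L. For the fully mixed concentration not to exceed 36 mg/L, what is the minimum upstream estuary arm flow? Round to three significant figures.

135000 L/s

Set C_mix = 36: (Q·13.00 + 7680·440.0) / (Q + 7680) = 36
→ Q = 7680·(440.0 − 36)/(36 − 13.00) = 134900 L/s.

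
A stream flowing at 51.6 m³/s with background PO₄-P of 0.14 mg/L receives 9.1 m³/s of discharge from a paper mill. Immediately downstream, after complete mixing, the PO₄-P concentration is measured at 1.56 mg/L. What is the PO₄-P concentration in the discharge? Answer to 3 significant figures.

Mass balance: 51.60·0.1400 + 9.100·Cₑ = 60.70·1.560
→ Cₑ = (60.70·1.560 − 51.60·0.1400) / 9.100 = 9.612 mg/L.

9.61 mg/L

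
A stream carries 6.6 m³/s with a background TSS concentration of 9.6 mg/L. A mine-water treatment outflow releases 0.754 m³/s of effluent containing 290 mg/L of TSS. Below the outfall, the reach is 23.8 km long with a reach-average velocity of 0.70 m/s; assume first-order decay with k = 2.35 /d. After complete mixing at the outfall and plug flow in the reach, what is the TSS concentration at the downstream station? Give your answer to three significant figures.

Mixed concentration C = ΣQC/ΣQ = (6.600·9.600 + 0.7540·290.0) / 7.354 = 282.0/7.354 = 38.35 mg/L.
Travel time t = 23.8·1000 / 0.70 = 34000 s = 9.444 h.
Decay over the reach: 38.35·exp(−kt) = 38.35·0.3966 = 15.21 mg/L.

15.2 mg/L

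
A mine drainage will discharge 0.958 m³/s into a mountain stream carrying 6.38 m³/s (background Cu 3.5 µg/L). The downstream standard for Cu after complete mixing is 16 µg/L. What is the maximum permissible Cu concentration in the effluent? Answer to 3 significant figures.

99.2 µg/L

At the limit, (Qr·Cr + Qe·Cₑ)/(Qr + Qe) = 16:
Cₑ = (7.338·16 − 6.380·3.500) / 0.9580 = 99.25 µg/L.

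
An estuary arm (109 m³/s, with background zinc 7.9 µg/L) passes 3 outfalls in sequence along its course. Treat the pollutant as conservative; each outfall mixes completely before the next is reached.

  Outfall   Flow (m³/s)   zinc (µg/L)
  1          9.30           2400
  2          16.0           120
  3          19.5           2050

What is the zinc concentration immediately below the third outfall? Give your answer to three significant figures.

423 µg/L

After outfall 1: Q = 109.0 + 9.300 = 118.3 m³/s; C = (109.0·7.900 + 9.300·2400)/118.3 = 196.0 µg/L.
After outfall 2: Q = 118.3 + 16.00 = 134.3 m³/s; C = (118.3·196.0 + 16.00·120.0)/134.3 = 186.9 µg/L.
After outfall 3: Q = 134.3 + 19.50 = 153.8 m³/s; C = (134.3·186.9 + 19.50·2050)/153.8 = 423.1 µg/L.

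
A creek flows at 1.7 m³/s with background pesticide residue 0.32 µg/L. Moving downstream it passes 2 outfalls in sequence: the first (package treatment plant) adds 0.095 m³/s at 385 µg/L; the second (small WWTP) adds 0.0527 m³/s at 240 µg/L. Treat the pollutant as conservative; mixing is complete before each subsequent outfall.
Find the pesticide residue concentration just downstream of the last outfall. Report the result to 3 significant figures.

26.9 µg/L

Outfall 1: combined Q = 1.795 m³/s; C = (1.700·0.3200 + 0.09500·385.0)/1.795 = 20.68 µg/L.
Outfall 2: combined Q = 1.848 m³/s; C = (1.795·20.68 + 0.05270·240.0)/1.848 = 26.93 µg/L.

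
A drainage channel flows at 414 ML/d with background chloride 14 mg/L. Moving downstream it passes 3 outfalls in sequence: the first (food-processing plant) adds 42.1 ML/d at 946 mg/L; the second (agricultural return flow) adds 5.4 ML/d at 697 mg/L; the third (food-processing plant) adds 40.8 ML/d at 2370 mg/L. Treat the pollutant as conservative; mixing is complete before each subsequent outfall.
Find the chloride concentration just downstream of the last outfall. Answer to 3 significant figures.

Below outfall 1: Q → 456.1 ML/d, C = (414.0·14.00 + 42.10·946.0)/456.1 = 100.0 mg/L.
Below outfall 2: Q → 461.5 ML/d, C = (456.1·100.0 + 5.400·697.0)/461.5 = 107.0 mg/L.
Below outfall 3: Q → 502.3 ML/d, C = (461.5·107.0 + 40.80·2370)/502.3 = 290.8 mg/L.

291 mg/L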